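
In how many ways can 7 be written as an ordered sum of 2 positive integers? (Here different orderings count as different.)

A composition of 7 into 2 positive parts is chosen by placing 1 dividers among the 6 gaps between 7 units: C(6,1) = 6.

6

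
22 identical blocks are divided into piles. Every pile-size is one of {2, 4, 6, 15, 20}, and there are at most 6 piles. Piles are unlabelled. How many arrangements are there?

8

Enumerating:
20, 2
6, 6, 6, 4
6, 6, 6, 2, 2
6, 6, 4, 4, 2
6, 6, 4, 2, 2, 2
6, 4, 4, 4, 4
6, 4, 4, 4, 2, 2
4, 4, 4, 4, 4, 2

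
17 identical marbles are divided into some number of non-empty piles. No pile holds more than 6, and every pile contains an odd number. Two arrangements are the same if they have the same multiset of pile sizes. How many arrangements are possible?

Listing the qualifying partitions of 17:
5,5,5,1,1
5,5,3,3,1
5,5,3,1,1,1,1
5,5,1,1,1,1,1,1,1
5,3,3,3,3
5,3,3,3,1,1,1
5,3,3,1,1,1,1,1,1
5,3,1,1,1,1,1,1,1,1,1
5,1,1,1,1,1,1,1,1,1,1,1,1
3,3,3,3,3,1,1
3,3,3,3,1,1,1,1,1
3,3,3,1,1,1,1,1,1,1,1
3,3,1,1,1,1,1,1,1,1,1,1,1
3,1,1,1,1,1,1,1,1,1,1,1,1,1,1
1,1,1,1,1,1,1,1,1,1,1,1,1,1,1,1,1
That's 15 in total.

15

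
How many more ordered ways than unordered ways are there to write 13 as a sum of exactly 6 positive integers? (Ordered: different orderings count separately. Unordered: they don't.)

Ordered (compositions into 6 parts): C(12,5) = 792.
Partitions of 13 into exactly 6 parts: 14.
Difference: 792 − 14 = 778.

778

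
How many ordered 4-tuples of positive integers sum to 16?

Equivalently, choose which 3 of the 15 gaps become plus signs: C(15,3) = 455.

455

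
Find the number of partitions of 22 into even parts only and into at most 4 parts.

A partial list (first 12 by largest part):
22
2+20
4+18
2+2+18
6+16
2+4+16
2+2+2+16
8+14
2+6+14
4+4+14
2+2+4+14
10+12
…and 15 more, for 27 total.

27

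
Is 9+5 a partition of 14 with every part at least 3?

The parts sum to 14, and the condition 'every summand is at least 3' holds.

Yes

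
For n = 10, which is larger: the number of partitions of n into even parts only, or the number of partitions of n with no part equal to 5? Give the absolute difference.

Partitions of 10 into even parts only: 7.
Partitions of 10 with no part equal to 5: 35.
|7 − 35| = 28.

28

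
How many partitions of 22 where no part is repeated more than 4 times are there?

628

A full systematic count gives 628.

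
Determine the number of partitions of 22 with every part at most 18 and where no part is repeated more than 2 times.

291

Systematic enumeration (by largest part, then next-largest, …) yields 291.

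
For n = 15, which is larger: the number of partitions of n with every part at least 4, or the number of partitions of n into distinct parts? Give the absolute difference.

Partitions of 15 with every part at least 4: 8.
Partitions of 15 into distinct parts: 27.
|8 − 27| = 19.

19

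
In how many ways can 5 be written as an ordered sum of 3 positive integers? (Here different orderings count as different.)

6

A composition of 5 into 3 positive parts is chosen by placing 2 dividers among the 4 gaps between 5 units: C(4,2) = 6.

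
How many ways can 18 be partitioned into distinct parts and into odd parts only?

5

Listing the qualifying partitions of 18:
17,1
15,3
13,5
11,7
9,5,3,1
That's 5 in total.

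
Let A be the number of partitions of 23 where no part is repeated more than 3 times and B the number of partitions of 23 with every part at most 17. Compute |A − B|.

Partitions of 23 where no part is repeated more than 3 times: 592.
Partitions of 23 with every part at most 17: 1236.
|592 − 1236| = 644.

644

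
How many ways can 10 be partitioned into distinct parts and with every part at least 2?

Enumerating:
10
8, 2
7, 3
6, 4
5, 3, 2

5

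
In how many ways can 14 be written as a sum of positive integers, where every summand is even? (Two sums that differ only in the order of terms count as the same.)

15

Enumerating:
14
12, 2
10, 4
10, 2, 2
8, 6
8, 4, 2
8, 2, 2, 2
6, 6, 2
6, 4, 4
6, 4, 2, 2
6, 2, 2, 2, 2
4, 4, 4, 2
4, 4, 2, 2, 2
4, 2, 2, 2, 2, 2
2, 2, 2, 2, 2, 2, 2
That's 15 in total.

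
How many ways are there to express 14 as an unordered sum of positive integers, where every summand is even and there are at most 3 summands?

8

Enumerating:
14
12, 2
10, 4
10, 2, 2
8, 6
8, 4, 2
6, 6, 2
6, 4, 4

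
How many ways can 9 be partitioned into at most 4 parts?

18

Enumerating:
9
8 + 1
7 + 2
7 + 1 + 1
6 + 3
6 + 2 + 1
6 + 1 + 1 + 1
5 + 4
5 + 3 + 1
5 + 2 + 2
5 + 2 + 1 + 1
4 + 4 + 1
4 + 3 + 2
4 + 3 + 1 + 1
4 + 2 + 2 + 1
3 + 3 + 3
3 + 3 + 2 + 1
3 + 2 + 2 + 2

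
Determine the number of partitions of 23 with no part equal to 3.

628

Direct enumeration gives 628 partitions.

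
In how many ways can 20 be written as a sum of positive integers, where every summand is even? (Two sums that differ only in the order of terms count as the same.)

42

There are too many to list fully; the first 12 (by largest part) are:
20
18,2
16,4
16,2,2
14,6
14,4,2
14,2,2,2
12,8
12,6,2
12,4,4
12,4,2,2
12,2,2,2,2
…and 30 more, for 42 total.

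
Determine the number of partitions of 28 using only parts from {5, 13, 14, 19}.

2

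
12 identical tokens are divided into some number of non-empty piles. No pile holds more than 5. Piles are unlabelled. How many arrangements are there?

47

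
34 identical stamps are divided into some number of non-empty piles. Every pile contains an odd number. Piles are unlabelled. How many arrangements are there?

512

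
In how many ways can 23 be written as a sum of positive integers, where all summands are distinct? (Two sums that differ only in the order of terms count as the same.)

Enumerating by decreasing first part gives 104 partitions in all.

104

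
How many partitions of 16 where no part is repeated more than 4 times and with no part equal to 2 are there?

69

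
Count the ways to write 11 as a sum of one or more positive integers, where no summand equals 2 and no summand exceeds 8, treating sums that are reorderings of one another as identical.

23

The partitions of 11 that satisfy the conditions:
3+8
1+1+1+8
4+7
1+3+7
1+1+1+1+7
5+6
1+4+6
1+1+3+6
1+1+1+1+1+6
1+5+5
1+1+4+5
3+3+5
1+1+1+3+5
1+1+1+1+1+1+5
3+4+4
1+1+1+4+4
1+3+3+4
1+1+1+1+3+4
1+1+1+1+1+1+1+4
1+1+3+3+3
1+1+1+1+1+3+3
1+1+1+1+1+1+1+1+3
1+1+1+1+1+1+1+1+1+1+1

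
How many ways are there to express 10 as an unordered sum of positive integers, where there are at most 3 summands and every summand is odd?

3

The partitions of 10 that satisfy the conditions:
1, 9
3, 7
5, 5
That's 3 in total.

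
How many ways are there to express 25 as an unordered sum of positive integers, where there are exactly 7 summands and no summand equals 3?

Enumerating by decreasing first part gives 112 partitions in all.

112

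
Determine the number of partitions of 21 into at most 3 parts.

48

A partial list (first 12 by largest part):
21
20+1
19+2
19+1+1
18+3
18+2+1
17+4
17+3+1
17+2+2
16+5
16+4+1
16+3+2
…and 36 more, for 48 total.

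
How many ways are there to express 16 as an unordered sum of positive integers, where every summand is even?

Enumerating:
16
14+2
12+4
12+2+2
10+6
10+4+2
10+2+2+2
8+8
8+6+2
8+4+4
8+4+2+2
8+2+2+2+2
6+6+4
6+6+2+2
6+4+4+2
6+4+2+2+2
6+2+2+2+2+2
4+4+4+4
4+4+4+2+2
4+4+2+2+2+2
4+2+2+2+2+2+2
2+2+2+2+2+2+2+2

22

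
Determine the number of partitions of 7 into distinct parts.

The partitions of 7 that satisfy the conditions:
7
6,1
5,2
4,3
4,2,1
That's 5 in total.

5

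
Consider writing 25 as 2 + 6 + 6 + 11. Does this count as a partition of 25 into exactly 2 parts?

No

The parts sum to 25, and the condition 'there are exactly 2 summands' is violated.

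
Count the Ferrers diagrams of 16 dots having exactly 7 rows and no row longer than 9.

27

A partial list (first 12 by largest part):
9,2,1,1,1,1,1
8,3,1,1,1,1,1
8,2,2,1,1,1,1
7,4,1,1,1,1,1
7,3,2,1,1,1,1
7,2,2,2,1,1,1
6,5,1,1,1,1,1
6,4,2,1,1,1,1
6,3,3,1,1,1,1
6,3,2,2,1,1,1
6,2,2,2,2,1,1
5,5,2,1,1,1,1
…and 15 more, for 27 total.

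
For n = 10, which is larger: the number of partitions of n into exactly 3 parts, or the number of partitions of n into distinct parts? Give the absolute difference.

2

Partitions of 10 into exactly 3 parts: 8.
Partitions of 10 into distinct parts: 10.
|8 − 10| = 2.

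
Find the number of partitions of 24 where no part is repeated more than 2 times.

431

A full systematic count gives 431.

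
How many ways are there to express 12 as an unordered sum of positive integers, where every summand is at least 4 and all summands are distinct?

3

The partitions of 12 that satisfy the conditions:
12
8 + 4
7 + 5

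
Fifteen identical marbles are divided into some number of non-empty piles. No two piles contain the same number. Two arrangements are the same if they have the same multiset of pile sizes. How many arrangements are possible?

27

A partial list (first 12 by largest part):
15
1,14
2,13
3,12
1,2,12
4,11
1,3,11
5,10
1,4,10
2,3,10
6,9
1,5,9
…and 15 more, for 27 total.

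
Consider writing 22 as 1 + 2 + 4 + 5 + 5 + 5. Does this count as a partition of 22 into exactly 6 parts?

Yes

The parts sum to 22, and the condition 'there are exactly 6 summands' holds.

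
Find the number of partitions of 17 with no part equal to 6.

A full systematic count gives 241.

241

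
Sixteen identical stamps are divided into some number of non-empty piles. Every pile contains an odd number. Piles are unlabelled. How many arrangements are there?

32

There are too many to list fully; the first 12 (by largest part) are:
15 + 1
13 + 3
13 + 1 + 1 + 1
11 + 5
11 + 3 + 1 + 1
11 + 1 + 1 + 1 + 1 + 1
9 + 7
9 + 5 + 1 + 1
9 + 3 + 3 + 1
9 + 3 + 1 + 1 + 1 + 1
9 + 1 + 1 + 1 + 1 + 1 + 1 + 1
7 + 7 + 1 + 1
…and 20 more, for 32 total.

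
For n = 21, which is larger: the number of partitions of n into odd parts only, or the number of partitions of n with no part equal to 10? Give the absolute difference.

Partitions of 21 into odd parts only: 76.
Partitions of 21 with no part equal to 10: 736.
|76 − 736| = 660.

660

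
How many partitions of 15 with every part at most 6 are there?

A full systematic count gives 110.

110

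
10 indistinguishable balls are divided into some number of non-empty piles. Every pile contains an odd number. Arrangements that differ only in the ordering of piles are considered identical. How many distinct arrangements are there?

10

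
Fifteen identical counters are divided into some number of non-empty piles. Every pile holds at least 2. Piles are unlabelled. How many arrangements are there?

41

There are too many to list fully; the first 12 (by largest part) are:
15
13,2
12,3
11,4
11,2,2
10,5
10,3,2
9,6
9,4,2
9,3,3
9,2,2,2
8,7
…and 29 more, for 41 total.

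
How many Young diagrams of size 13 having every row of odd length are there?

18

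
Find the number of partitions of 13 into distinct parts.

Listing the qualifying partitions of 13:
13
12+1
11+2
10+3
10+2+1
9+4
9+3+1
8+5
8+4+1
8+3+2
7+6
7+5+1
7+4+2
7+3+2+1
6+5+2
6+4+3
6+4+2+1
5+4+3+1

18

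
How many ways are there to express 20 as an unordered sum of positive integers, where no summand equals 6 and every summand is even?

There are too many to list fully; the first 12 (by largest part) are:
20
18 + 2
16 + 4
16 + 2 + 2
14 + 4 + 2
14 + 2 + 2 + 2
12 + 8
12 + 4 + 4
12 + 4 + 2 + 2
12 + 2 + 2 + 2 + 2
10 + 10
10 + 8 + 2
…and 15 more, for 27 total.

27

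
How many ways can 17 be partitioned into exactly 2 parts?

8

Enumerating:
16,1
15,2
14,3
13,4
12,5
11,6
10,7
9,8
That's 8 in total.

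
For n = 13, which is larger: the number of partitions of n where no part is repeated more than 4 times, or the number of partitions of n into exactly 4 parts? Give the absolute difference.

58

Partitions of 13 where no part is repeated more than 4 times: 76.
Partitions of 13 into exactly 4 parts: 18.
|76 − 18| = 58.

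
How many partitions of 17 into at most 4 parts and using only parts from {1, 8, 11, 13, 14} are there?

2

Listing the qualifying partitions of 17:
14 + 1 + 1 + 1
8 + 8 + 1
Counting gives 2.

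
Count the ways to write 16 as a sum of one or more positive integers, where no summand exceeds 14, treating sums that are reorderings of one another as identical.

229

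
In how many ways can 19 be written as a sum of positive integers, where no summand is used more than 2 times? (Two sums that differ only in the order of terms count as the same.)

163

Direct enumeration gives 163 partitions.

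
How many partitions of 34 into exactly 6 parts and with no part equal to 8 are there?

Direct enumeration gives 710 partitions.

710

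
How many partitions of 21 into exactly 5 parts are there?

101

Counting exhaustively, 101 partitions satisfy the conditions.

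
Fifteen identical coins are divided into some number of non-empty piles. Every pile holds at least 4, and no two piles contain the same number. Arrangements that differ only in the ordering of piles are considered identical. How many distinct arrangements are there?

6

They are:
15
4, 11
5, 10
6, 9
7, 8
4, 5, 6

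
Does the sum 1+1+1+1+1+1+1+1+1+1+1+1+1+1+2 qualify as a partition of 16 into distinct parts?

The parts sum to 16, and the condition 'all summands are distinct' is violated.

No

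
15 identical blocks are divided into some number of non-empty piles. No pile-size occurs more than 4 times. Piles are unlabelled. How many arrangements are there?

Counting exhaustively, 127 partitions satisfy the conditions.

127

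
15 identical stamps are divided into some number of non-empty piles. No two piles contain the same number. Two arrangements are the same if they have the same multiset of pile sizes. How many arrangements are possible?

A partial list (first 12 by largest part):
15
14 + 1
13 + 2
12 + 3
12 + 2 + 1
11 + 4
11 + 3 + 1
10 + 5
10 + 4 + 1
10 + 3 + 2
9 + 6
9 + 5 + 1
…and 15 more, for 27 total.

27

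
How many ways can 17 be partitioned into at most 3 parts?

33

A partial list (first 12 by largest part):
17
16 + 1
15 + 2
15 + 1 + 1
14 + 3
14 + 2 + 1
13 + 4
13 + 3 + 1
13 + 2 + 2
12 + 5
12 + 4 + 1
12 + 3 + 2
…and 21 more, for 33 total.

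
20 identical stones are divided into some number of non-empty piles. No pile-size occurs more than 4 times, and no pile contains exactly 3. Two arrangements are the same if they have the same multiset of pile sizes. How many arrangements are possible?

Enumerating by decreasing first part gives 208 partitions in all.

208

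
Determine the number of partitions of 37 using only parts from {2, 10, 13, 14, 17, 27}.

11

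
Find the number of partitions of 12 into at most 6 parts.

A partial list (first 12 by largest part):
12
11, 1
10, 2
10, 1, 1
9, 3
9, 2, 1
9, 1, 1, 1
8, 4
8, 3, 1
8, 2, 2
8, 2, 1, 1
8, 1, 1, 1, 1
…and 46 more, for 58 total.

58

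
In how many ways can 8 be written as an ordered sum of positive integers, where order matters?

Each of the 7 gaps between 8 units is either a break or not: 2^7 = 128.

128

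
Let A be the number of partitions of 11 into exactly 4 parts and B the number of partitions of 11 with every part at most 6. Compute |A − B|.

33

Partitions of 11 into exactly 4 parts: 11.
Partitions of 11 with every part at most 6: 44.
|11 − 44| = 33.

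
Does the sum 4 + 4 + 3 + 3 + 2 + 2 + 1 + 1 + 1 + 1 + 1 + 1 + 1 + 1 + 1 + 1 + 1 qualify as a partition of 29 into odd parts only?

The parts sum to 29, and the condition 'every summand is odd' is violated.

No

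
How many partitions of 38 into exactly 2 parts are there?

Listing the qualifying partitions of 38:
1+37
2+36
3+35
4+34
5+33
6+32
7+31
8+30
9+29
10+28
11+27
12+26
13+25
14+24
15+23
16+22
17+21
18+20
19+19

19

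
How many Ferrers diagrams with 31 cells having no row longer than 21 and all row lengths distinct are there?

A full systematic count gives 307.

307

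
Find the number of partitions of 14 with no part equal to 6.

A full systematic count gives 113.

113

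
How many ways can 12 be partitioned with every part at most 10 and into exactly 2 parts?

5

Listing the qualifying partitions of 12:
10 + 2
9 + 3
8 + 4
7 + 5
6 + 6
That's 5 in total.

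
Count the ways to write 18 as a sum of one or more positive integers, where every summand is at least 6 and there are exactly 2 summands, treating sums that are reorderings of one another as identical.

4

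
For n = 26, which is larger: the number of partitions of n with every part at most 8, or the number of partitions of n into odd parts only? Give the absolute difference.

1132

Partitions of 26 with every part at most 8: 1297.
Partitions of 26 into odd parts only: 165.
|1297 − 165| = 1132.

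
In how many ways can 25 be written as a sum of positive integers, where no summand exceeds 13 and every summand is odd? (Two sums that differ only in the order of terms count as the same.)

118

Counting exhaustively, 118 partitions satisfy the conditions.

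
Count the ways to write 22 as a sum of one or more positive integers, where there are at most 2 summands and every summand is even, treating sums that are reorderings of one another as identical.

Listing the qualifying partitions of 22:
22
2+20
4+18
6+16
8+14
10+12

6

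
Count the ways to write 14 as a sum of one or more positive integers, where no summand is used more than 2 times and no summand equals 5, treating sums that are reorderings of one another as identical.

41

There are too many to list fully; the first 12 (by largest part) are:
14
1,13
2,12
1,1,12
3,11
1,2,11
4,10
1,3,10
2,2,10
1,1,2,10
1,4,9
2,3,9
…and 29 more, for 41 total.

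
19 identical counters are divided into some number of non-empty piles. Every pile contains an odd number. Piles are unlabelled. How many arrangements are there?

A partial list (first 12 by largest part):
19
17 + 1 + 1
15 + 3 + 1
15 + 1 + 1 + 1 + 1
13 + 5 + 1
13 + 3 + 3
13 + 3 + 1 + 1 + 1
13 + 1 + 1 + 1 + 1 + 1 + 1
11 + 7 + 1
11 + 5 + 3
11 + 5 + 1 + 1 + 1
11 + 3 + 3 + 1 + 1
…and 42 more, for 54 total.

54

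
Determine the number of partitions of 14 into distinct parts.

The partitions of 14 that satisfy the conditions:
14
13+1
12+2
11+3
11+2+1
10+4
10+3+1
9+5
9+4+1
9+3+2
8+6
8+5+1
8+4+2
8+3+2+1
7+6+1
7+5+2
7+4+3
7+4+2+1
6+5+3
6+5+2+1
6+4+3+1
5+4+3+2
Counting gives 22.

22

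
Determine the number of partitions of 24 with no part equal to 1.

A full systematic count gives 320.

320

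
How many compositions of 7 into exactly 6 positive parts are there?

Equivalently, choose which 5 of the 6 gaps become plus signs: C(6,5) = 6.

6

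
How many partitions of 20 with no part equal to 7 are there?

526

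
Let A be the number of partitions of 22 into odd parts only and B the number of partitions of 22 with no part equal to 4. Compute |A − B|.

528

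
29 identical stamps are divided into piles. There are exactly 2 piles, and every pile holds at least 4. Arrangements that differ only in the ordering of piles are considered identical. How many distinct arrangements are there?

11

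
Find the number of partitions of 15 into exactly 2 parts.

They are:
14, 1
13, 2
12, 3
11, 4
10, 5
9, 6
8, 7
Counting gives 7.

7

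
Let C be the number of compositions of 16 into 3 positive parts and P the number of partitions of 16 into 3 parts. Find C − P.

Ordered (compositions into 3 parts): C(15,2) = 105.
Unordered (partitions into 3 parts): 21.
Difference: 105 − 21 = 84.

84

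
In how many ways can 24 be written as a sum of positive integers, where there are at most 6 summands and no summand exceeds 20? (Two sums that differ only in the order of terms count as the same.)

Counting exhaustively, 525 partitions satisfy the conditions.

525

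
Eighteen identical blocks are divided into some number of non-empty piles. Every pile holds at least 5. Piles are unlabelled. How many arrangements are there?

9

Enumerating:
18
13 + 5
12 + 6
11 + 7
10 + 8
9 + 9
8 + 5 + 5
7 + 6 + 5
6 + 6 + 6
Counting gives 9.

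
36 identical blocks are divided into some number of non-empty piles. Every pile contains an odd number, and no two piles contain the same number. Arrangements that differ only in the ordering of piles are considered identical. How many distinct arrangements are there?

There are too many to list fully; the first 12 (by largest part) are:
35+1
33+3
31+5
29+7
27+9
27+5+3+1
25+11
25+7+3+1
23+13
23+9+3+1
23+7+5+1
21+15
…and 21 more, for 33 total.

33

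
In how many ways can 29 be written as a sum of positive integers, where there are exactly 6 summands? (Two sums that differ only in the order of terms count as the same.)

Direct enumeration gives 454 partitions.

454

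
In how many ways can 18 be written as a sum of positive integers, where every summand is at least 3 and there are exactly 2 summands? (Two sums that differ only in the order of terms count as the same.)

Enumerating:
15,3
14,4
13,5
12,6
11,7
10,8
9,9

7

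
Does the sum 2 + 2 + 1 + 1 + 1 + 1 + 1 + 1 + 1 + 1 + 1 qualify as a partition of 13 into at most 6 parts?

The parts sum to 13, and the condition 'there are at most 6 summands' is violated.

No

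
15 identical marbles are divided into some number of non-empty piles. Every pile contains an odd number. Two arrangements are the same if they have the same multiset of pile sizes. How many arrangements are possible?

There are too many to list fully; the first 12 (by largest part) are:
15
13, 1, 1
11, 3, 1
11, 1, 1, 1, 1
9, 5, 1
9, 3, 3
9, 3, 1, 1, 1
9, 1, 1, 1, 1, 1, 1
7, 7, 1
7, 5, 3
7, 5, 1, 1, 1
7, 3, 3, 1, 1
…and 15 more, for 27 total.

27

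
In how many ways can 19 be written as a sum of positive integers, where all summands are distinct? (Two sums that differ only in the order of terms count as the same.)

A partial list (first 12 by largest part):
19
18,1
17,2
16,3
16,2,1
15,4
15,3,1
14,5
14,4,1
14,3,2
13,6
13,5,1
…and 42 more, for 54 total.

54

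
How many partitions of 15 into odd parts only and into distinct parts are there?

4

Enumerating:
15
11,3,1
9,5,1
7,5,3
Counting gives 4.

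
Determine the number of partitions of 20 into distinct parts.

64

There are too many to list fully; the first 12 (by largest part) are:
20
19 + 1
18 + 2
17 + 3
17 + 2 + 1
16 + 4
16 + 3 + 1
15 + 5
15 + 4 + 1
15 + 3 + 2
14 + 6
14 + 5 + 1
…and 52 more, for 64 total.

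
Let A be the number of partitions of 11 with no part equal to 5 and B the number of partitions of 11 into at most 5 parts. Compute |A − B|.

Partitions of 11 with no part equal to 5: 45.
Partitions of 11 into at most 5 parts: 37.
|45 − 37| = 8.

8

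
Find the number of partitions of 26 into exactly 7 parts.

300

Counting exhaustively, 300 partitions satisfy the conditions.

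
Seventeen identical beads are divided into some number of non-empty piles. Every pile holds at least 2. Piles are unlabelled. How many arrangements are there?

66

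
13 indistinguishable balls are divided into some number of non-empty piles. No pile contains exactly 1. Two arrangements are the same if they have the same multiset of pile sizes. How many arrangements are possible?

The partitions of 13 that satisfy the conditions:
13
11, 2
10, 3
9, 4
9, 2, 2
8, 5
8, 3, 2
7, 6
7, 4, 2
7, 3, 3
7, 2, 2, 2
6, 5, 2
6, 4, 3
6, 3, 2, 2
5, 5, 3
5, 4, 4
5, 4, 2, 2
5, 3, 3, 2
5, 2, 2, 2, 2
4, 4, 3, 2
4, 3, 3, 3
4, 3, 2, 2, 2
3, 3, 3, 2, 2
3, 2, 2, 2, 2, 2
Counting gives 24.

24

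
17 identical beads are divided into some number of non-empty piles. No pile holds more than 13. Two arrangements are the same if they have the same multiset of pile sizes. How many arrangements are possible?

There are 290 such partitions.

290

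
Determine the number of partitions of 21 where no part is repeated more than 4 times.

505

Direct enumeration gives 505 partitions.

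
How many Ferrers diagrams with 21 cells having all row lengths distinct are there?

A full systematic count gives 76.

76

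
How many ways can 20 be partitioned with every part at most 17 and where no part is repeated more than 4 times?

405

Systematic enumeration (by largest part, then next-largest, …) yields 405.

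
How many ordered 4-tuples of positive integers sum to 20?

A composition of 20 into 4 positive parts is chosen by placing 3 dividers among the 19 gaps between 20 units: C(19,3) = 969.

969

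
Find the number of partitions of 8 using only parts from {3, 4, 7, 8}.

2

The partitions of 8 that satisfy the conditions:
8
4 + 4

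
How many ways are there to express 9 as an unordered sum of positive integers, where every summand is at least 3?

They are:
9
6,3
5,4
3,3,3
That's 4 in total.

4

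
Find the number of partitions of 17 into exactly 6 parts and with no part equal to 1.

7

They are:
7 + 2 + 2 + 2 + 2 + 2
6 + 3 + 2 + 2 + 2 + 2
5 + 4 + 2 + 2 + 2 + 2
5 + 3 + 3 + 2 + 2 + 2
4 + 4 + 3 + 2 + 2 + 2
4 + 3 + 3 + 3 + 2 + 2
3 + 3 + 3 + 3 + 3 + 2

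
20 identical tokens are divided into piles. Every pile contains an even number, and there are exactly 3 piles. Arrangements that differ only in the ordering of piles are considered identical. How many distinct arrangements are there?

8

They are:
2, 2, 16
2, 4, 14
2, 6, 12
4, 4, 12
2, 8, 10
4, 6, 10
4, 8, 8
6, 6, 8
Counting gives 8.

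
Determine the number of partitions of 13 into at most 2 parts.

7

The partitions of 13 that satisfy the conditions:
13
12, 1
11, 2
10, 3
9, 4
8, 5
7, 6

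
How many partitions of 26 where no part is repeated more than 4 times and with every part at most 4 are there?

24

They are:
4, 4, 4, 4, 3, 3, 3, 1
4, 4, 4, 4, 3, 3, 2, 2
4, 4, 4, 4, 3, 3, 2, 1, 1
4, 4, 4, 4, 3, 3, 1, 1, 1, 1
4, 4, 4, 4, 3, 2, 2, 2, 1
4, 4, 4, 4, 3, 2, 2, 1, 1, 1
4, 4, 4, 4, 2, 2, 2, 2, 1, 1
4, 4, 4, 4, 2, 2, 2, 1, 1, 1, 1
4, 4, 4, 3, 3, 3, 3, 2
4, 4, 4, 3, 3, 3, 3, 1, 1
4, 4, 4, 3, 3, 3, 2, 2, 1
4, 4, 4, 3, 3, 3, 2, 1, 1, 1
4, 4, 4, 3, 3, 2, 2, 2, 2
4, 4, 4, 3, 3, 2, 2, 2, 1, 1
4, 4, 4, 3, 3, 2, 2, 1, 1, 1, 1
4, 4, 4, 3, 2, 2, 2, 2, 1, 1, 1
4, 4, 3, 3, 3, 3, 2, 2, 2
4, 4, 3, 3, 3, 3, 2, 2, 1, 1
4, 4, 3, 3, 3, 3, 2, 1, 1, 1, 1
4, 4, 3, 3, 3, 2, 2, 2, 2, 1
4, 4, 3, 3, 3, 2, 2, 2, 1, 1, 1
4, 4, 3, 3, 2, 2, 2, 2, 1, 1, 1, 1
4, 3, 3, 3, 3, 2, 2, 2, 2, 1, 1
4, 3, 3, 3, 3, 2, 2, 2, 1, 1, 1, 1
That's 24 in total.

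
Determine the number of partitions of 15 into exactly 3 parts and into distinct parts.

Enumerating:
12,2,1
11,3,1
10,4,1
10,3,2
9,5,1
9,4,2
8,6,1
8,5,2
8,4,3
7,6,2
7,5,3
6,5,4
Counting gives 12.

12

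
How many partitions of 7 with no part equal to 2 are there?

8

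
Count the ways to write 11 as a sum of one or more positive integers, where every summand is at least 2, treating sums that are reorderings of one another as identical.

They are:
11
9+2
8+3
7+4
7+2+2
6+5
6+3+2
5+4+2
5+3+3
5+2+2+2
4+4+3
4+3+2+2
3+3+3+2
3+2+2+2+2
That's 14 in total.

14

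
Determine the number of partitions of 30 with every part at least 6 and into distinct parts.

23

Enumerating:
30
24 + 6
23 + 7
22 + 8
21 + 9
20 + 10
19 + 11
18 + 12
17 + 13
17 + 7 + 6
16 + 14
16 + 8 + 6
15 + 9 + 6
15 + 8 + 7
14 + 10 + 6
14 + 9 + 7
13 + 11 + 6
13 + 10 + 7
13 + 9 + 8
12 + 11 + 7
12 + 10 + 8
11 + 10 + 9
9 + 8 + 7 + 6
That's 23 in total.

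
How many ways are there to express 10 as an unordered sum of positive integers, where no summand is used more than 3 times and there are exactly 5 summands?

5

Listing the qualifying partitions of 10:
5,2,1,1,1
4,3,1,1,1
4,2,2,1,1
3,3,2,1,1
3,2,2,2,1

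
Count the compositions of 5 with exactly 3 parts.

6

Place 2 bars in the 4 internal gaps of a row of 5 dots: C(4,2) = 6.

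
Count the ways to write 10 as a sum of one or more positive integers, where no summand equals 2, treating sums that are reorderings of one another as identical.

The partitions of 10 that satisfy the conditions:
10
1, 9
1, 1, 8
3, 7
1, 1, 1, 7
4, 6
1, 3, 6
1, 1, 1, 1, 6
5, 5
1, 4, 5
1, 1, 3, 5
1, 1, 1, 1, 1, 5
1, 1, 4, 4
3, 3, 4
1, 1, 1, 3, 4
1, 1, 1, 1, 1, 1, 4
1, 3, 3, 3
1, 1, 1, 1, 3, 3
1, 1, 1, 1, 1, 1, 1, 3
1, 1, 1, 1, 1, 1, 1, 1, 1, 1

20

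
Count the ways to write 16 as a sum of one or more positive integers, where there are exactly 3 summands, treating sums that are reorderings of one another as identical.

21

Listing the qualifying partitions of 16:
1,1,14
1,2,13
1,3,12
2,2,12
1,4,11
2,3,11
1,5,10
2,4,10
3,3,10
1,6,9
2,5,9
3,4,9
1,7,8
2,6,8
3,5,8
4,4,8
2,7,7
3,6,7
4,5,7
4,6,6
5,5,6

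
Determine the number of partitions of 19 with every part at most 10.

423

There are 423 such partitions.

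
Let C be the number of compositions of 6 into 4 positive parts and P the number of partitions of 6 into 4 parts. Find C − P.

Compositions: C(5,3) = 10.
Partitions of 6 into exactly 4 parts: 2.
Difference: 10 − 2 = 8.

8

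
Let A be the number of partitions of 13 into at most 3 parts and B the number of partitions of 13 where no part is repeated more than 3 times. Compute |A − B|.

43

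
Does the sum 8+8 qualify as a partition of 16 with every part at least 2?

Yes

The parts sum to 16, and the condition 'every summand is at least 2' holds.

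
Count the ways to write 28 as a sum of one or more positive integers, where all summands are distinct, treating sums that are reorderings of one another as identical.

222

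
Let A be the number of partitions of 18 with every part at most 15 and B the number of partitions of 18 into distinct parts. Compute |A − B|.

335

Partitions of 18 with every part at most 15: 381.
Partitions of 18 into distinct parts: 46.
|381 − 46| = 335.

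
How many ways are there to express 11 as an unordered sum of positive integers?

There are too many to list fully; the first 12 (by largest part) are:
11
10, 1
9, 2
9, 1, 1
8, 3
8, 2, 1
8, 1, 1, 1
7, 4
7, 3, 1
7, 2, 2
7, 2, 1, 1
7, 1, 1, 1, 1
…and 44 more, for 56 total.

56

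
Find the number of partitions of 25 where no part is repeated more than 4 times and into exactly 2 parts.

12

Enumerating:
24, 1
23, 2
22, 3
21, 4
20, 5
19, 6
18, 7
17, 8
16, 9
15, 10
14, 11
13, 12
That's 12 in total.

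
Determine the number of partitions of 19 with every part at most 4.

94

Direct enumeration gives 94 partitions.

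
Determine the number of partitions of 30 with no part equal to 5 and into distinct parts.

199

There are 199 such partitions.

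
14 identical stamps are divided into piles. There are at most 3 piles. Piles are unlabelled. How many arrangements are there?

24

The partitions of 14 that satisfy the conditions:
14
13+1
12+2
12+1+1
11+3
11+2+1
10+4
10+3+1
10+2+2
9+5
9+4+1
9+3+2
8+6
8+5+1
8+4+2
8+3+3
7+7
7+6+1
7+5+2
7+4+3
6+6+2
6+5+3
6+4+4
5+5+4
That's 24 in total.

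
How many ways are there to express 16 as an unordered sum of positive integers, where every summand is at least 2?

55

There are too many to list fully; the first 12 (by largest part) are:
16
14,2
13,3
12,4
12,2,2
11,5
11,3,2
10,6
10,4,2
10,3,3
10,2,2,2
9,7
…and 43 more, for 55 total.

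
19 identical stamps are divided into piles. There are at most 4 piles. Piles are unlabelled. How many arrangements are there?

94

Enumerating by decreasing first part gives 94 partitions in all.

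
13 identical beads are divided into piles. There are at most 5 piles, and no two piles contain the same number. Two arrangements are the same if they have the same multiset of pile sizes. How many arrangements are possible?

The partitions of 13 that satisfy the conditions:
13
12 + 1
11 + 2
10 + 3
10 + 2 + 1
9 + 4
9 + 3 + 1
8 + 5
8 + 4 + 1
8 + 3 + 2
7 + 6
7 + 5 + 1
7 + 4 + 2
7 + 3 + 2 + 1
6 + 5 + 2
6 + 4 + 3
6 + 4 + 2 + 1
5 + 4 + 3 + 1

18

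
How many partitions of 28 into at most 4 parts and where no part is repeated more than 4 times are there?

Enumerating by decreasing first part gives 249 partitions in all.

249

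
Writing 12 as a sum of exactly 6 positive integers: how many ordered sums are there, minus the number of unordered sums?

451

Compositions: C(11,5) = 462.
Partitions of 12 into exactly 6 parts: 11.
Difference: 462 − 11 = 451.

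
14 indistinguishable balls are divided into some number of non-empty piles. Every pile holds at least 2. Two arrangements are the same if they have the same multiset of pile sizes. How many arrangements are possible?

34

A partial list (first 12 by largest part):
14
2,12
3,11
4,10
2,2,10
5,9
2,3,9
6,8
2,4,8
3,3,8
2,2,2,8
7,7
…and 22 more, for 34 total.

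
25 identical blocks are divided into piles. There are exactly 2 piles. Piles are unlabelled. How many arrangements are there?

Enumerating:
24,1
23,2
22,3
21,4
20,5
19,6
18,7
17,8
16,9
15,10
14,11
13,12

12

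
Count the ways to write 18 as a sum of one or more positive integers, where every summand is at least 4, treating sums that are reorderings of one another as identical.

The partitions of 18 that satisfy the conditions:
18
4+14
5+13
6+12
7+11
8+10
4+4+10
9+9
4+5+9
4+6+8
5+5+8
4+7+7
5+6+7
6+6+6
4+4+4+6
4+4+5+5
That's 16 in total.

16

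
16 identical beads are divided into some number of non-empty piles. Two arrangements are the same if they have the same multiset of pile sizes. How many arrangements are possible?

Counting exhaustively, 231 partitions satisfy the conditions.

231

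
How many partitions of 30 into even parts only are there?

176

A full systematic count gives 176.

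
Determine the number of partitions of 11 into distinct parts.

The partitions of 11 that satisfy the conditions:
11
1 + 10
2 + 9
3 + 8
1 + 2 + 8
4 + 7
1 + 3 + 7
5 + 6
1 + 4 + 6
2 + 3 + 6
2 + 4 + 5
1 + 2 + 3 + 5
Counting gives 12.

12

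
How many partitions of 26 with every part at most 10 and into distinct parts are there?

39

There are too many to list fully; the first 12 (by largest part) are:
10,9,7
10,9,6,1
10,9,5,2
10,9,4,3
10,9,4,2,1
10,8,7,1
10,8,6,2
10,8,5,3
10,8,5,2,1
10,8,4,3,1
10,7,6,3
10,7,6,2,1
…and 27 more, for 39 total.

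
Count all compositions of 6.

32

The number of compositions of n is 2^(n−1); here 2^5 = 32.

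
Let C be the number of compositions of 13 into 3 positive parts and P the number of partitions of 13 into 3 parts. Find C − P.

Compositions: C(12,2) = 66.
Unordered (partitions into 3 parts): 14.
Difference: 66 − 14 = 52.

52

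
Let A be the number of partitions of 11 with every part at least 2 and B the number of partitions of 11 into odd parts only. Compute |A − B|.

2

Partitions of 11 with every part at least 2: 14.
Partitions of 11 into odd parts only: 12.
|14 − 12| = 2.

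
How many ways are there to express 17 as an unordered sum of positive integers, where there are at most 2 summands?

9

The partitions of 17 that satisfy the conditions:
17
16+1
15+2
14+3
13+4
12+5
11+6
10+7
9+8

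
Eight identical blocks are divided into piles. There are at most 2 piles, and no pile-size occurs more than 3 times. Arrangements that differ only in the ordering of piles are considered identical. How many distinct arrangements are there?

Listing the qualifying partitions of 8:
8
7,1
6,2
5,3
4,4
Counting gives 5.

5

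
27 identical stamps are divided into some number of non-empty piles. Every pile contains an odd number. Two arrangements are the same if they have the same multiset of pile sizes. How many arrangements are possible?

Enumerating by decreasing first part gives 192 partitions in all.

192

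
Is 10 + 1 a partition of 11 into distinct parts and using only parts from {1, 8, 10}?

The parts sum to 11, and the condition 'all summands are distinct' holds; the condition 'each summand belongs to {1, 8, 10}' holds.

Yes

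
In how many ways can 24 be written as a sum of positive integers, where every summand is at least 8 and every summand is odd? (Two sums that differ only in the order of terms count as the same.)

Enumerating:
15,9
13,11
That's 2 in total.

2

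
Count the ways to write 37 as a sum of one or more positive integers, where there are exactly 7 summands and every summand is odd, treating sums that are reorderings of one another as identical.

131

Systematic enumeration (by largest part, then next-largest, …) yields 131.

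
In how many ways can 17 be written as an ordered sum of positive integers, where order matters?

The number of compositions of n is 2^(n−1); here 2^16 = 65536.

65536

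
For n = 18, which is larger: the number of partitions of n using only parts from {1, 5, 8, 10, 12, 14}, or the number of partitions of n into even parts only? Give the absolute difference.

Partitions of 18 using only parts from {1, 5, 8, 10, 12, 14}: 14.
Partitions of 18 into even parts only: 30.
|14 − 30| = 16.

16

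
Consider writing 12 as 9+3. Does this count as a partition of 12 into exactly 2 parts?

Yes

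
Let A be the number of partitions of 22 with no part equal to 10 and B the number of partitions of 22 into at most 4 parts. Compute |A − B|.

Partitions of 22 with no part equal to 10: 925.
Partitions of 22 into at most 4 parts: 136.
|925 − 136| = 789.

789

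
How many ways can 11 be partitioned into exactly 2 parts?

5

The partitions of 11 that satisfy the conditions:
1 + 10
2 + 9
3 + 8
4 + 7
5 + 6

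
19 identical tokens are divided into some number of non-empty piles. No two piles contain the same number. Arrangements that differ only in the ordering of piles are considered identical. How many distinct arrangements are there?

54

There are too many to list fully; the first 12 (by largest part) are:
19
18, 1
17, 2
16, 3
16, 2, 1
15, 4
15, 3, 1
14, 5
14, 4, 1
14, 3, 2
13, 6
13, 5, 1
…and 42 more, for 54 total.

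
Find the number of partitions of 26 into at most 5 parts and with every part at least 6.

They are:
26
20,6
19,7
18,8
17,9
16,10
15,11
14,12
14,6,6
13,13
13,7,6
12,8,6
12,7,7
11,9,6
11,8,7
10,10,6
10,9,7
10,8,8
9,9,8
8,6,6,6
7,7,6,6
Counting gives 21.

21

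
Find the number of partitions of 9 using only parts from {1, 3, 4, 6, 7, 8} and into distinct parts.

2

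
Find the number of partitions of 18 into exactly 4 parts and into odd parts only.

11

The partitions of 18 that satisfy the conditions:
15+1+1+1
13+3+1+1
11+5+1+1
11+3+3+1
9+7+1+1
9+5+3+1
9+3+3+3
7+7+3+1
7+5+5+1
7+5+3+3
5+5+5+3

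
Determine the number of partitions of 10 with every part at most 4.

Listing the qualifying partitions of 10:
4+4+2
4+4+1+1
4+3+3
4+3+2+1
4+3+1+1+1
4+2+2+2
4+2+2+1+1
4+2+1+1+1+1
4+1+1+1+1+1+1
3+3+3+1
3+3+2+2
3+3+2+1+1
3+3+1+1+1+1
3+2+2+2+1
3+2+2+1+1+1
3+2+1+1+1+1+1
3+1+1+1+1+1+1+1
2+2+2+2+2
2+2+2+2+1+1
2+2+2+1+1+1+1
2+2+1+1+1+1+1+1
2+1+1+1+1+1+1+1+1
1+1+1+1+1+1+1+1+1+1

23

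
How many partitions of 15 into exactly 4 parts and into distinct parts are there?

6

The partitions of 15 that satisfy the conditions:
9, 3, 2, 1
8, 4, 2, 1
7, 5, 2, 1
7, 4, 3, 1
6, 5, 3, 1
6, 4, 3, 2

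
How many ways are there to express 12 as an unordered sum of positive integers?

77

Systematic enumeration (by largest part, then next-largest, …) yields 77.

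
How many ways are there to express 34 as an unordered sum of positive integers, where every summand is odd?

512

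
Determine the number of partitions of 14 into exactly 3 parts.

16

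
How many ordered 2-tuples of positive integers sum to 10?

9

Equivalently, choose which 1 of the 9 gaps become plus signs: C(9,1) = 9.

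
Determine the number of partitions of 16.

231

There are 231 such partitions.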